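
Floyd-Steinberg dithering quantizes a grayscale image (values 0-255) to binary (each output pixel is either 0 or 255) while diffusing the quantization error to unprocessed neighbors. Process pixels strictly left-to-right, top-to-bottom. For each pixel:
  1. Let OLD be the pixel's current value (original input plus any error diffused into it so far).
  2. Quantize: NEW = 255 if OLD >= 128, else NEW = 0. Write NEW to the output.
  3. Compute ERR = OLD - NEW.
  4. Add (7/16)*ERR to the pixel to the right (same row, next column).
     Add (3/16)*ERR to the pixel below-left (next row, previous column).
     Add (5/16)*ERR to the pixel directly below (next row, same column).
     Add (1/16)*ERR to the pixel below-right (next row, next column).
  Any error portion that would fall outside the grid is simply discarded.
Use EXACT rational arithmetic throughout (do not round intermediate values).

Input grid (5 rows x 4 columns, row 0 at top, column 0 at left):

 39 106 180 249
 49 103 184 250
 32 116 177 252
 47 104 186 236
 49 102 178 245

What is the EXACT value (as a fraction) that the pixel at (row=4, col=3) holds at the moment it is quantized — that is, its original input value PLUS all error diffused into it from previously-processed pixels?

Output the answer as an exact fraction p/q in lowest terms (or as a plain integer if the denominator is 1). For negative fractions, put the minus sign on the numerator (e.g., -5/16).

Answer: 4480105102507847/17592186044416

Derivation:
(0,0): OLD=39 → NEW=0, ERR=39
(0,1): OLD=1969/16 → NEW=0, ERR=1969/16
(0,2): OLD=59863/256 → NEW=255, ERR=-5417/256
(0,3): OLD=981985/4096 → NEW=255, ERR=-62495/4096
(1,0): OLD=21571/256 → NEW=0, ERR=21571/256
(1,1): OLD=362069/2048 → NEW=255, ERR=-160171/2048
(1,2): OLD=9699449/65536 → NEW=255, ERR=-7012231/65536
(1,3): OLD=206672031/1048576 → NEW=255, ERR=-60714849/1048576
(2,0): OLD=1430903/32768 → NEW=0, ERR=1430903/32768
(2,1): OLD=100525581/1048576 → NEW=0, ERR=100525581/1048576
(2,2): OLD=356014465/2097152 → NEW=255, ERR=-178759295/2097152
(2,3): OLD=6372861917/33554432 → NEW=255, ERR=-2183518243/33554432
(3,0): OLD=1319050375/16777216 → NEW=0, ERR=1319050375/16777216
(3,1): OLD=41635085785/268435456 → NEW=255, ERR=-26815955495/268435456
(3,2): OLD=470076390695/4294967296 → NEW=0, ERR=470076390695/4294967296
(3,3): OLD=17744780532881/68719476736 → NEW=255, ERR=221313965201/68719476736
(4,0): OLD=235529561019/4294967296 → NEW=0, ERR=235529561019/4294967296
(4,1): OLD=4130361591345/34359738368 → NEW=0, ERR=4130361591345/34359738368
(4,2): OLD=284943300567441/1099511627776 → NEW=255, ERR=4567835484561/1099511627776
(4,3): OLD=4480105102507847/17592186044416 → NEW=255, ERR=-5902338818233/17592186044416
Target (4,3): original=245, with diffused error = 4480105102507847/17592186044416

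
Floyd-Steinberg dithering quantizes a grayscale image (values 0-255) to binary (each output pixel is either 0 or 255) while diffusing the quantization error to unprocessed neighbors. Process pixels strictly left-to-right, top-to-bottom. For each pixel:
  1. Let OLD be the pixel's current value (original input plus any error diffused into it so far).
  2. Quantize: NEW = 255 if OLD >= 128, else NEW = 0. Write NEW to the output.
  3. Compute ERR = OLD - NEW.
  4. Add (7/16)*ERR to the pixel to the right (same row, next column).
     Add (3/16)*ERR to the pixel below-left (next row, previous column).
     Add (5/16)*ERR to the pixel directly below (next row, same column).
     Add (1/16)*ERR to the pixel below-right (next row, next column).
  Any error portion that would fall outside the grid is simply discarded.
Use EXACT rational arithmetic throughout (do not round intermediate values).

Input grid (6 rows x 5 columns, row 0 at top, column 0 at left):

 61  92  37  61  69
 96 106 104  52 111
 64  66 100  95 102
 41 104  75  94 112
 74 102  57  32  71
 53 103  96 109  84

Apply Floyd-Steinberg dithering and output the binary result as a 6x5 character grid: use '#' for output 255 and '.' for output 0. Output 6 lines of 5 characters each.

(0,0): OLD=61 → NEW=0, ERR=61
(0,1): OLD=1899/16 → NEW=0, ERR=1899/16
(0,2): OLD=22765/256 → NEW=0, ERR=22765/256
(0,3): OLD=409211/4096 → NEW=0, ERR=409211/4096
(0,4): OLD=7386461/65536 → NEW=0, ERR=7386461/65536
(1,0): OLD=35153/256 → NEW=255, ERR=-30127/256
(1,1): OLD=229559/2048 → NEW=0, ERR=229559/2048
(1,2): OLD=13564547/65536 → NEW=255, ERR=-3147133/65536
(1,3): OLD=23305031/262144 → NEW=0, ERR=23305031/262144
(1,4): OLD=802621685/4194304 → NEW=255, ERR=-266925835/4194304
(2,0): OLD=1580749/32768 → NEW=0, ERR=1580749/32768
(2,1): OLD=110912031/1048576 → NEW=0, ERR=110912031/1048576
(2,2): OLD=2599529757/16777216 → NEW=255, ERR=-1678660323/16777216
(2,3): OLD=17199579911/268435456 → NEW=0, ERR=17199579911/268435456
(2,4): OLD=496931808113/4294967296 → NEW=0, ERR=496931808113/4294967296
(3,0): OLD=1273521789/16777216 → NEW=0, ERR=1273521789/16777216
(3,1): OLD=20739132473/134217728 → NEW=255, ERR=-13486388167/134217728
(3,2): OLD=79012506691/4294967296 → NEW=0, ERR=79012506691/4294967296
(3,3): OLD=1181217891819/8589934592 → NEW=255, ERR=-1009215429141/8589934592
(3,4): OLD=13848359423159/137438953472 → NEW=0, ERR=13848359423159/137438953472
(4,0): OLD=169395497011/2147483648 → NEW=0, ERR=169395497011/2147483648
(4,1): OLD=7786160576563/68719476736 → NEW=0, ERR=7786160576563/68719476736
(4,2): OLD=92370086313565/1099511627776 → NEW=0, ERR=92370086313565/1099511627776
(4,3): OLD=916230510834739/17592186044416 → NEW=0, ERR=916230510834739/17592186044416
(4,4): OLD=33194413754240741/281474976710656 → NEW=0, ERR=33194413754240741/281474976710656
(5,0): OLD=108735877523577/1099511627776 → NEW=0, ERR=108735877523577/1099511627776
(5,1): OLD=1779939952387627/8796093022208 → NEW=255, ERR=-463063768275413/8796093022208
(5,2): OLD=32670260553556739/281474976710656 → NEW=0, ERR=32670260553556739/281474976710656
(5,3): OLD=229028151871013805/1125899906842624 → NEW=255, ERR=-58076324373855315/1125899906842624
(5,4): OLD=1829202231957737567/18014398509481984 → NEW=0, ERR=1829202231957737567/18014398509481984
Row 0: .....
Row 1: #.#.#
Row 2: ..#..
Row 3: .#.#.
Row 4: .....
Row 5: .#.#.

Answer: .....
#.#.#
..#..
.#.#.
.....
.#.#.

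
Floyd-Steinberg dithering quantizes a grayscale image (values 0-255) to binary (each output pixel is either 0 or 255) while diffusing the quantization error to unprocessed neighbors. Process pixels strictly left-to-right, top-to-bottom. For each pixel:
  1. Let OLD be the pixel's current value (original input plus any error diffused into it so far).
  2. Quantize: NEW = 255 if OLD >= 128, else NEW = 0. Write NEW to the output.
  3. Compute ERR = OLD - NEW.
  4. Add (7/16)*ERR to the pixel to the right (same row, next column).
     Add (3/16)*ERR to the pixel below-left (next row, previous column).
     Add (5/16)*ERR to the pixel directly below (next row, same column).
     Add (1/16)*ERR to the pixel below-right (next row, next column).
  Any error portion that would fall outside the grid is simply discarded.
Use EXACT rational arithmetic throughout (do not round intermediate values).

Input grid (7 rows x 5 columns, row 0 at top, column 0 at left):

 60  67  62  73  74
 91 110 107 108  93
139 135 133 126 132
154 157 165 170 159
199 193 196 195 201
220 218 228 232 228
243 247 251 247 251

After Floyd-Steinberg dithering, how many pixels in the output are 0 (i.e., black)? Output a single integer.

(0,0): OLD=60 → NEW=0, ERR=60
(0,1): OLD=373/4 → NEW=0, ERR=373/4
(0,2): OLD=6579/64 → NEW=0, ERR=6579/64
(0,3): OLD=120805/1024 → NEW=0, ERR=120805/1024
(0,4): OLD=2058051/16384 → NEW=0, ERR=2058051/16384
(1,0): OLD=8143/64 → NEW=0, ERR=8143/64
(1,1): OLD=111529/512 → NEW=255, ERR=-19031/512
(1,2): OLD=2470877/16384 → NEW=255, ERR=-1707043/16384
(1,3): OLD=8471257/65536 → NEW=255, ERR=-8240423/65536
(1,4): OLD=88727147/1048576 → NEW=0, ERR=88727147/1048576
(2,0): OLD=1407315/8192 → NEW=255, ERR=-681645/8192
(2,1): OLD=19764929/262144 → NEW=0, ERR=19764929/262144
(2,2): OLD=451004547/4194304 → NEW=0, ERR=451004547/4194304
(2,3): OLD=9603536089/67108864 → NEW=255, ERR=-7509224231/67108864
(2,4): OLD=109123845039/1073741824 → NEW=0, ERR=109123845039/1073741824
(3,0): OLD=596154403/4194304 → NEW=255, ERR=-473393117/4194304
(3,1): OLD=4903772775/33554432 → NEW=255, ERR=-3652607385/33554432
(3,2): OLD=144643410461/1073741824 → NEW=255, ERR=-129160754659/1073741824
(3,3): OLD=232317904917/2147483648 → NEW=0, ERR=232317904917/2147483648
(3,4): OLD=7940367009929/34359738368 → NEW=255, ERR=-821366273911/34359738368
(4,0): OLD=76943764653/536870912 → NEW=255, ERR=-59958317907/536870912
(4,1): OLD=1383210218285/17179869184 → NEW=0, ERR=1383210218285/17179869184
(4,2): OLD=56931175653187/274877906944 → NEW=255, ERR=-13162690617533/274877906944
(4,3): OLD=861385750722861/4398046511104 → NEW=255, ERR=-260116109608659/4398046511104
(4,4): OLD=12273417466416827/70368744177664 → NEW=255, ERR=-5670612298887493/70368744177664
(5,0): OLD=55029439317415/274877906944 → NEW=255, ERR=-15064426953305/274877906944
(5,1): OLD=446896618794677/2199023255552 → NEW=255, ERR=-113854311371083/2199023255552
(5,2): OLD=12970851550964573/70368744177664 → NEW=255, ERR=-4973178214339747/70368744177664
(5,3): OLD=46301439105916723/281474976710656 → NEW=255, ERR=-25474679955300557/281474976710656
(5,4): OLD=718438278360665153/4503599627370496 → NEW=255, ERR=-429979626618811327/4503599627370496
(6,0): OLD=7605662405340727/35184372088832 → NEW=255, ERR=-1366352477311433/35184372088832
(6,1): OLD=221975624545329465/1125899906842624 → NEW=255, ERR=-65128851699539655/1125899906842624
(6,2): OLD=3303868239950419459/18014398509481984 → NEW=255, ERR=-1289803379967486461/18014398509481984
(6,3): OLD=47579492521707506145/288230376151711744 → NEW=255, ERR=-25919253396978988575/288230376151711744
(6,4): OLD=812418864054174048871/4611686018427387904 → NEW=255, ERR=-363561070644809866649/4611686018427387904
Output grid:
  Row 0: .....  (5 black, running=5)
  Row 1: .###.  (2 black, running=7)
  Row 2: #..#.  (3 black, running=10)
  Row 3: ###.#  (1 black, running=11)
  Row 4: #.###  (1 black, running=12)
  Row 5: #####  (0 black, running=12)
  Row 6: #####  (0 black, running=12)

Answer: 12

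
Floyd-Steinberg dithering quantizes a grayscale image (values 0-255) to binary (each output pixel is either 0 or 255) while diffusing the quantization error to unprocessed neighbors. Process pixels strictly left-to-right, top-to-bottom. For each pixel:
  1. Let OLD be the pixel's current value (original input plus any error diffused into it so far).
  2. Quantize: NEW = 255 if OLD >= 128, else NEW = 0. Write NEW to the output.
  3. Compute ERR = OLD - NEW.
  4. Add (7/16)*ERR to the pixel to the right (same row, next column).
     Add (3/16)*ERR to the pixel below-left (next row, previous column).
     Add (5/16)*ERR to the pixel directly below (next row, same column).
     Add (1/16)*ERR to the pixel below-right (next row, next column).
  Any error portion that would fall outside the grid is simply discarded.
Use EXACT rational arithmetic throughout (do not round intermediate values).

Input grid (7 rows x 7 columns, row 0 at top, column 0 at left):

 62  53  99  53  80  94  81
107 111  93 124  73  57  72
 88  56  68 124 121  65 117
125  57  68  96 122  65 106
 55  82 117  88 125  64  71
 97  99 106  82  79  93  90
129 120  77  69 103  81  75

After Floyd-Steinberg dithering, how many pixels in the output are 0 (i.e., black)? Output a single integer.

(0,0): OLD=62 → NEW=0, ERR=62
(0,1): OLD=641/8 → NEW=0, ERR=641/8
(0,2): OLD=17159/128 → NEW=255, ERR=-15481/128
(0,3): OLD=177/2048 → NEW=0, ERR=177/2048
(0,4): OLD=2622679/32768 → NEW=0, ERR=2622679/32768
(0,5): OLD=67641825/524288 → NEW=255, ERR=-66051615/524288
(0,6): OLD=217115943/8388608 → NEW=0, ERR=217115943/8388608
(1,0): OLD=18099/128 → NEW=255, ERR=-14541/128
(1,1): OLD=69157/1024 → NEW=0, ERR=69157/1024
(1,2): OLD=2941769/32768 → NEW=0, ERR=2941769/32768
(1,3): OLD=22380789/131072 → NEW=255, ERR=-11042571/131072
(1,4): OLD=314881183/8388608 → NEW=0, ERR=314881183/8388608
(1,5): OLD=2946601615/67108864 → NEW=0, ERR=2946601615/67108864
(1,6): OLD=98165653633/1073741824 → NEW=0, ERR=98165653633/1073741824
(2,0): OLD=1067623/16384 → NEW=0, ERR=1067623/16384
(2,1): OLD=60474781/524288 → NEW=0, ERR=60474781/524288
(2,2): OLD=1131987863/8388608 → NEW=255, ERR=-1007107177/8388608
(2,3): OLD=3878680863/67108864 → NEW=0, ERR=3878680863/67108864
(2,4): OLD=86427391279/536870912 → NEW=255, ERR=-50474691281/536870912
(2,5): OLD=980575700549/17179869184 → NEW=0, ERR=980575700549/17179869184
(2,6): OLD=47632327320371/274877906944 → NEW=255, ERR=-22461538950349/274877906944
(3,0): OLD=1400820023/8388608 → NEW=255, ERR=-738275017/8388608
(3,1): OLD=2422884651/67108864 → NEW=0, ERR=2422884651/67108864
(3,2): OLD=34533582033/536870912 → NEW=0, ERR=34533582033/536870912
(3,3): OLD=251409274103/2147483648 → NEW=0, ERR=251409274103/2147483648
(3,4): OLD=43472742794551/274877906944 → NEW=255, ERR=-26621123476169/274877906944
(3,5): OLD=42371778072789/2199023255552 → NEW=0, ERR=42371778072789/2199023255552
(3,6): OLD=3253198019582027/35184372088832 → NEW=0, ERR=3253198019582027/35184372088832
(4,0): OLD=36793453593/1073741824 → NEW=0, ERR=36793453593/1073741824
(4,1): OLD=1972836510341/17179869184 → NEW=0, ERR=1972836510341/17179869184
(4,2): OLD=58150024859243/274877906944 → NEW=255, ERR=-11943841411477/274877906944
(4,3): OLD=201070481047561/2199023255552 → NEW=0, ERR=201070481047561/2199023255552
(4,4): OLD=2562626685145003/17592186044416 → NEW=255, ERR=-1923380756181077/17592186044416
(4,5): OLD=18843298932048459/562949953421312 → NEW=0, ERR=18843298932048459/562949953421312
(4,6): OLD=1042517256364145789/9007199254740992 → NEW=0, ERR=1042517256364145789/9007199254740992
(5,0): OLD=35525142792031/274877906944 → NEW=255, ERR=-34568723478689/274877906944
(5,1): OLD=162420030480565/2199023255552 → NEW=0, ERR=162420030480565/2199023255552
(5,2): OLD=2622232257393699/17592186044416 → NEW=255, ERR=-1863775183932381/17592186044416
(5,3): OLD=5771396462885903/140737488355328 → NEW=0, ERR=5771396462885903/140737488355328
(5,4): OLD=673430861040692325/9007199254740992 → NEW=0, ERR=673430861040692325/9007199254740992
(5,5): OLD=10883486627415522517/72057594037927936 → NEW=255, ERR=-7491199852256101163/72057594037927936
(5,6): OLD=95437168966691554011/1152921504606846976 → NEW=0, ERR=95437168966691554011/1152921504606846976
(6,0): OLD=3643295151753463/35184372088832 → NEW=0, ERR=3643295151753463/35184372088832
(6,1): OLD=90443215202410403/562949953421312 → NEW=255, ERR=-53109022920024157/562949953421312
(6,2): OLD=134423438103361801/9007199254740992 → NEW=0, ERR=134423438103361801/9007199254740992
(6,3): OLD=6898899300514887319/72057594037927936 → NEW=0, ERR=6898899300514887319/72057594037927936
(6,4): OLD=21807724993995802701/144115188075855872 → NEW=255, ERR=-14941647965347444659/144115188075855872
(6,5): OLD=430668652843811966585/18446744073709551616 → NEW=0, ERR=430668652843811966585/18446744073709551616
(6,6): OLD=30867999813515908128447/295147905179352825856 → NEW=0, ERR=30867999813515908128447/295147905179352825856
Output grid:
  Row 0: ..#..#.  (5 black, running=5)
  Row 1: #..#...  (5 black, running=10)
  Row 2: ..#.#.#  (4 black, running=14)
  Row 3: #...#..  (5 black, running=19)
  Row 4: ..#.#..  (5 black, running=24)
  Row 5: #.#..#.  (4 black, running=28)
  Row 6: .#..#..  (5 black, running=33)

Answer: 33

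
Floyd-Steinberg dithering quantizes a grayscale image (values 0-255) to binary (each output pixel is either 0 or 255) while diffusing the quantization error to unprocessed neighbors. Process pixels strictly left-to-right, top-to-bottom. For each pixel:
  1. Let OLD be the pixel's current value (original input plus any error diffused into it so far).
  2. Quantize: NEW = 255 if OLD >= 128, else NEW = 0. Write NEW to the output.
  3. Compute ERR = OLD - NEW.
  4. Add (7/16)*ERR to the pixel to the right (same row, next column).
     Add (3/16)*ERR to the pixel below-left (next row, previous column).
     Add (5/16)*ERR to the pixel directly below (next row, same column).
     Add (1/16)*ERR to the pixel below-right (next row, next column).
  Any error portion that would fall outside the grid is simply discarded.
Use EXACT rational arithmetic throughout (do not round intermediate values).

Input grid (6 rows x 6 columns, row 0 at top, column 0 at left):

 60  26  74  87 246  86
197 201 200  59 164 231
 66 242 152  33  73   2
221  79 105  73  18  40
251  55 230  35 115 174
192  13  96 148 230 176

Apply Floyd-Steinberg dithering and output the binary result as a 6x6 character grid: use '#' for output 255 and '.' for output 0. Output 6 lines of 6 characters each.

(0,0): OLD=60 → NEW=0, ERR=60
(0,1): OLD=209/4 → NEW=0, ERR=209/4
(0,2): OLD=6199/64 → NEW=0, ERR=6199/64
(0,3): OLD=132481/1024 → NEW=255, ERR=-128639/1024
(0,4): OLD=3129991/16384 → NEW=255, ERR=-1047929/16384
(0,5): OLD=15208881/262144 → NEW=0, ERR=15208881/262144
(1,0): OLD=14435/64 → NEW=255, ERR=-1885/64
(1,1): OLD=115893/512 → NEW=255, ERR=-14667/512
(1,2): OLD=3234969/16384 → NEW=255, ERR=-942951/16384
(1,3): OLD=-745531/65536 → NEW=0, ERR=-745531/65536
(1,4): OLD=595851727/4194304 → NEW=255, ERR=-473695793/4194304
(1,5): OLD=13134717689/67108864 → NEW=255, ERR=-3978042631/67108864
(2,0): OLD=421271/8192 → NEW=0, ERR=421271/8192
(2,1): OLD=63678509/262144 → NEW=255, ERR=-3168211/262144
(2,2): OLD=523464775/4194304 → NEW=0, ERR=523464775/4194304
(2,3): OLD=1988896591/33554432 → NEW=0, ERR=1988896591/33554432
(2,4): OLD=55634490349/1073741824 → NEW=0, ERR=55634490349/1073741824
(2,5): OLD=-15708362677/17179869184 → NEW=0, ERR=-15708362677/17179869184
(3,0): OLD=984839911/4194304 → NEW=255, ERR=-84707609/4194304
(3,1): OLD=3120637595/33554432 → NEW=0, ERR=3120637595/33554432
(3,2): OLD=52357829345/268435456 → NEW=255, ERR=-16093211935/268435456
(3,3): OLD=1422654424259/17179869184 → NEW=0, ERR=1422654424259/17179869184
(3,4): OLD=10164166244643/137438953472 → NEW=0, ERR=10164166244643/137438953472
(3,5): OLD=165602974192173/2199023255552 → NEW=0, ERR=165602974192173/2199023255552
(4,0): OLD=140728207337/536870912 → NEW=255, ERR=3826124777/536870912
(4,1): OLD=641478438037/8589934592 → NEW=0, ERR=641478438037/8589934592
(4,2): OLD=72918518631855/274877906944 → NEW=255, ERR=2824652361135/274877906944
(4,3): OLD=332022096803723/4398046511104 → NEW=0, ERR=332022096803723/4398046511104
(4,4): OLD=13400644234963643/70368744177664 → NEW=255, ERR=-4543385530340677/70368744177664
(4,5): OLD=195803414066236733/1125899906842624 → NEW=255, ERR=-91301062178632387/1125899906842624
(5,0): OLD=28618804362895/137438953472 → NEW=255, ERR=-6428128772465/137438953472
(5,1): OLD=80250284884991/4398046511104 → NEW=0, ERR=80250284884991/4398046511104
(5,2): OLD=4433813437413797/35184372088832 → NEW=0, ERR=4433813437413797/35184372088832
(5,3): OLD=242361296494227879/1125899906842624 → NEW=255, ERR=-44743179750641241/1125899906842624
(5,4): OLD=409716628343121175/2251799813685248 → NEW=255, ERR=-164492324146617065/2251799813685248
(5,5): OLD=4131223047554113379/36028797018963968 → NEW=0, ERR=4131223047554113379/36028797018963968
Row 0: ...##.
Row 1: ###.##
Row 2: .#....
Row 3: #.#...
Row 4: #.#.##
Row 5: #..##.

Answer: ...##.
###.##
.#....
#.#...
#.#.##
#..##.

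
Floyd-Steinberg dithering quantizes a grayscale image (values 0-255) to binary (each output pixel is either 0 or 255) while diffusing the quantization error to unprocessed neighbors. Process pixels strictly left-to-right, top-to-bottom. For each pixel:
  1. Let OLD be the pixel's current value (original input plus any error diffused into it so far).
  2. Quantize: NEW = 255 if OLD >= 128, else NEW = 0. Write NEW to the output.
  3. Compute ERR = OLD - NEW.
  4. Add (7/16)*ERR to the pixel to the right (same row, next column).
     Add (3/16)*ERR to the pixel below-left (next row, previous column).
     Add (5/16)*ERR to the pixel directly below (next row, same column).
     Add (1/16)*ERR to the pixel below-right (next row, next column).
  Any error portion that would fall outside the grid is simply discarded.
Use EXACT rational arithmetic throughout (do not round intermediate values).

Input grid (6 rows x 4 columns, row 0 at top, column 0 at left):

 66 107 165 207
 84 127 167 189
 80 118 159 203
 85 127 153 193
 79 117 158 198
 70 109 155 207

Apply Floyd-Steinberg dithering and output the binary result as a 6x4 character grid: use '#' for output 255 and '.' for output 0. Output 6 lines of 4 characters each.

(0,0): OLD=66 → NEW=0, ERR=66
(0,1): OLD=1087/8 → NEW=255, ERR=-953/8
(0,2): OLD=14449/128 → NEW=0, ERR=14449/128
(0,3): OLD=525079/2048 → NEW=255, ERR=2839/2048
(1,0): OLD=10533/128 → NEW=0, ERR=10533/128
(1,1): OLD=154691/1024 → NEW=255, ERR=-106429/1024
(1,2): OLD=4902719/32768 → NEW=255, ERR=-3453121/32768
(1,3): OLD=78844649/524288 → NEW=255, ERR=-54848791/524288
(2,0): OLD=1412753/16384 → NEW=0, ERR=1412753/16384
(2,1): OLD=56952971/524288 → NEW=0, ERR=56952971/524288
(2,2): OLD=154646471/1048576 → NEW=255, ERR=-112740409/1048576
(2,3): OLD=1957604203/16777216 → NEW=0, ERR=1957604203/16777216
(3,0): OLD=1109931073/8388608 → NEW=255, ERR=-1029163967/8388608
(3,1): OLD=12415301087/134217728 → NEW=0, ERR=12415301087/134217728
(3,2): OLD=404880705441/2147483648 → NEW=255, ERR=-142727624799/2147483648
(3,3): OLD=6654310463719/34359738368 → NEW=255, ERR=-2107422820121/34359738368
(4,0): OLD=124563994093/2147483648 → NEW=0, ERR=124563994093/2147483648
(4,1): OLD=2596806292359/17179869184 → NEW=255, ERR=-1784060349561/17179869184
(4,2): OLD=47322412334439/549755813888 → NEW=0, ERR=47322412334439/549755813888
(4,3): OLD=1867751207180033/8796093022208 → NEW=255, ERR=-375252513483007/8796093022208
(5,0): OLD=18871832201117/274877906944 → NEW=0, ERR=18871832201117/274877906944
(5,1): OLD=1111385753797675/8796093022208 → NEW=0, ERR=1111385753797675/8796093022208
(5,2): OLD=979393984968451/4398046511104 → NEW=255, ERR=-142107875363069/4398046511104
(5,3): OLD=26024045864405919/140737488355328 → NEW=255, ERR=-9864013666202721/140737488355328
Row 0: .#.#
Row 1: .###
Row 2: ..#.
Row 3: #.##
Row 4: .#.#
Row 5: ..##

Answer: .#.#
.###
..#.
#.##
.#.#
..##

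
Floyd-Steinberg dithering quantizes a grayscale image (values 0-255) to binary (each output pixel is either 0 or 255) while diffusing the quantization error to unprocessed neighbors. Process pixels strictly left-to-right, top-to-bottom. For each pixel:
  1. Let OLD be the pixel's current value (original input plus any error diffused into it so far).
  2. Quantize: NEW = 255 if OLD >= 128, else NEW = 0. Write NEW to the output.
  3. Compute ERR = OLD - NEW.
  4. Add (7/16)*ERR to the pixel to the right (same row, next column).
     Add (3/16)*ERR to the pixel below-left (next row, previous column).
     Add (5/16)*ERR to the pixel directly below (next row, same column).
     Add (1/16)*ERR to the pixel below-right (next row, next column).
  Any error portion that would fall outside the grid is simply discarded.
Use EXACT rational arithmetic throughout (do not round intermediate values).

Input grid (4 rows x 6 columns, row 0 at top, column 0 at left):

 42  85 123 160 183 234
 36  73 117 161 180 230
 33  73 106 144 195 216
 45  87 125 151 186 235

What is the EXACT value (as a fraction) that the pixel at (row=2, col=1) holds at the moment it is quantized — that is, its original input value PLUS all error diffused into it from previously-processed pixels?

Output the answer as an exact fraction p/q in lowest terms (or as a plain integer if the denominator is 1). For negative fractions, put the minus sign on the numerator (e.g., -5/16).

(0,0): OLD=42 → NEW=0, ERR=42
(0,1): OLD=827/8 → NEW=0, ERR=827/8
(0,2): OLD=21533/128 → NEW=255, ERR=-11107/128
(0,3): OLD=249931/2048 → NEW=0, ERR=249931/2048
(0,4): OLD=7746061/32768 → NEW=255, ERR=-609779/32768
(0,5): OLD=118414939/524288 → NEW=255, ERR=-15278501/524288
(1,0): OLD=8769/128 → NEW=0, ERR=8769/128
(1,1): OLD=124551/1024 → NEW=0, ERR=124551/1024
(1,2): OLD=5650515/32768 → NEW=255, ERR=-2705325/32768
(1,3): OLD=20198711/131072 → NEW=255, ERR=-13224649/131072
(1,4): OLD=1109023781/8388608 → NEW=255, ERR=-1030071259/8388608
(1,5): OLD=22281195123/134217728 → NEW=255, ERR=-11944325517/134217728
(2,0): OLD=1265085/16384 → NEW=0, ERR=1265085/16384
(2,1): OLD=70041263/524288 → NEW=255, ERR=-63652177/524288
Target (2,1): original=73, with diffused error = 70041263/524288

Answer: 70041263/524288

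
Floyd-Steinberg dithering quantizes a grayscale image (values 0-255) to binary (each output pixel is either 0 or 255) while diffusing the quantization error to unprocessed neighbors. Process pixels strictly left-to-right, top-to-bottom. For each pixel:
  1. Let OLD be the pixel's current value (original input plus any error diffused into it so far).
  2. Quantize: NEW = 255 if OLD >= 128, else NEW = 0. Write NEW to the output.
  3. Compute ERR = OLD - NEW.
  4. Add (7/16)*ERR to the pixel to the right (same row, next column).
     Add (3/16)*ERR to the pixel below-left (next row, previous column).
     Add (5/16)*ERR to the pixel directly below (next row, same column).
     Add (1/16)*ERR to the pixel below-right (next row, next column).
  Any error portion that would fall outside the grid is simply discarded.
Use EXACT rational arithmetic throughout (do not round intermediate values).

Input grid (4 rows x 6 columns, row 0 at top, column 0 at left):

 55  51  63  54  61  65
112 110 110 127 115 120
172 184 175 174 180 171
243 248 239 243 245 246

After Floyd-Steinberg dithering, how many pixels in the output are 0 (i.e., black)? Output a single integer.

Answer: 10

Derivation:
(0,0): OLD=55 → NEW=0, ERR=55
(0,1): OLD=1201/16 → NEW=0, ERR=1201/16
(0,2): OLD=24535/256 → NEW=0, ERR=24535/256
(0,3): OLD=392929/4096 → NEW=0, ERR=392929/4096
(0,4): OLD=6748199/65536 → NEW=0, ERR=6748199/65536
(0,5): OLD=115394833/1048576 → NEW=0, ERR=115394833/1048576
(1,0): OLD=36675/256 → NEW=255, ERR=-28605/256
(1,1): OLD=217045/2048 → NEW=0, ERR=217045/2048
(1,2): OLD=13696633/65536 → NEW=255, ERR=-3015047/65536
(1,3): OLD=42505925/262144 → NEW=255, ERR=-24340795/262144
(1,4): OLD=2234467823/16777216 → NEW=255, ERR=-2043722257/16777216
(1,5): OLD=28865324505/268435456 → NEW=0, ERR=28865324505/268435456
(2,0): OLD=5143031/32768 → NEW=255, ERR=-3212809/32768
(2,1): OLD=166317837/1048576 → NEW=255, ERR=-101069043/1048576
(2,2): OLD=1806363239/16777216 → NEW=0, ERR=1806363239/16777216
(2,3): OLD=22330119407/134217728 → NEW=255, ERR=-11895401233/134217728
(2,4): OLD=504731714893/4294967296 → NEW=0, ERR=504731714893/4294967296
(2,5): OLD=17070185588715/68719476736 → NEW=255, ERR=-453280978965/68719476736
(3,0): OLD=3259606919/16777216 → NEW=255, ERR=-1018583161/16777216
(3,1): OLD=27565259515/134217728 → NEW=255, ERR=-6660261125/134217728
(3,2): OLD=245129126177/1073741824 → NEW=255, ERR=-28675038943/1073741824
(3,3): OLD=15969291693027/68719476736 → NEW=255, ERR=-1554174874653/68719476736
(3,4): OLD=145714686752899/549755813888 → NEW=255, ERR=5526954211459/549755813888
(3,5): OLD=2249001983291085/8796093022208 → NEW=255, ERR=5998262628045/8796093022208
Output grid:
  Row 0: ......  (6 black, running=6)
  Row 1: #.###.  (2 black, running=8)
  Row 2: ##.#.#  (2 black, running=10)
  Row 3: ######  (0 black, running=10)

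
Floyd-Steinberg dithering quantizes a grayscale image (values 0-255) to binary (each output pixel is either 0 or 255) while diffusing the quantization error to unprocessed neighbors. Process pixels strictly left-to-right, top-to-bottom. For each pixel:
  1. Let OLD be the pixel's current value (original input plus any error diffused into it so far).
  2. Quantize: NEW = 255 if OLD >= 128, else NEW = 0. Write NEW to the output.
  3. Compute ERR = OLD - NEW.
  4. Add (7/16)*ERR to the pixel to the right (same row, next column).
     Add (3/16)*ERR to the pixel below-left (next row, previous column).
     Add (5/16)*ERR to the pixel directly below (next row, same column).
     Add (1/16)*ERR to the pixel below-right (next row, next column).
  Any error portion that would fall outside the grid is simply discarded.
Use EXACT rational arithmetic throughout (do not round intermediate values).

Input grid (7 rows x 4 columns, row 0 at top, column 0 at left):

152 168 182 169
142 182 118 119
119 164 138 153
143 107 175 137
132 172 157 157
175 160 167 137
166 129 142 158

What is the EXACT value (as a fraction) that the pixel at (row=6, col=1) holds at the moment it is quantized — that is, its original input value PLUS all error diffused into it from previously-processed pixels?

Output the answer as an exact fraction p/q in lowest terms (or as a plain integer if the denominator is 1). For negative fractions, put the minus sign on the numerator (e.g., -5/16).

Answer: 528810686908715999/4503599627370496

Derivation:
(0,0): OLD=152 → NEW=255, ERR=-103
(0,1): OLD=1967/16 → NEW=0, ERR=1967/16
(0,2): OLD=60361/256 → NEW=255, ERR=-4919/256
(0,3): OLD=657791/4096 → NEW=255, ERR=-386689/4096
(1,0): OLD=34013/256 → NEW=255, ERR=-31267/256
(1,1): OLD=321419/2048 → NEW=255, ERR=-200821/2048
(1,2): OLD=3871719/65536 → NEW=0, ERR=3871719/65536
(1,3): OLD=119688193/1048576 → NEW=0, ERR=119688193/1048576
(2,0): OLD=2046249/32768 → NEW=0, ERR=2046249/32768
(2,1): OLD=172093395/1048576 → NEW=255, ERR=-95293485/1048576
(2,2): OLD=276772895/2097152 → NEW=255, ERR=-258000865/2097152
(2,3): OLD=4648598979/33554432 → NEW=255, ERR=-3907781181/33554432
(3,0): OLD=2440661273/16777216 → NEW=255, ERR=-1837528807/16777216
(3,1): OLD=3092072071/268435456 → NEW=0, ERR=3092072071/268435456
(3,2): OLD=489961347193/4294967296 → NEW=0, ERR=489961347193/4294967296
(3,3): OLD=9814932015823/68719476736 → NEW=255, ERR=-7708534551857/68719476736
(4,0): OLD=429209594725/4294967296 → NEW=0, ERR=429209594725/4294967296
(4,1): OLD=8035529797167/34359738368 → NEW=255, ERR=-726203486673/34359738368
(4,2): OLD=179319351317455/1099511627776 → NEW=255, ERR=-101056113765425/1099511627776
(4,3): OLD=1563327753348185/17592186044416 → NEW=0, ERR=1563327753348185/17592186044416
(5,0): OLD=111197040759381/549755813888 → NEW=255, ERR=-28990691782059/549755813888
(5,1): OLD=2099396839243379/17592186044416 → NEW=0, ERR=2099396839243379/17592186044416
(5,2): OLD=1810493029969287/8796093022208 → NEW=255, ERR=-432510690693753/8796093022208
(5,3): OLD=38706663086141455/281474976710656 → NEW=255, ERR=-33069455975075825/281474976710656
(6,0): OLD=48384525966569593/281474976710656 → NEW=255, ERR=-23391593094647687/281474976710656
(6,1): OLD=528810686908715999/4503599627370496 → NEW=0, ERR=528810686908715999/4503599627370496
Target (6,1): original=129, with diffused error = 528810686908715999/4503599627370496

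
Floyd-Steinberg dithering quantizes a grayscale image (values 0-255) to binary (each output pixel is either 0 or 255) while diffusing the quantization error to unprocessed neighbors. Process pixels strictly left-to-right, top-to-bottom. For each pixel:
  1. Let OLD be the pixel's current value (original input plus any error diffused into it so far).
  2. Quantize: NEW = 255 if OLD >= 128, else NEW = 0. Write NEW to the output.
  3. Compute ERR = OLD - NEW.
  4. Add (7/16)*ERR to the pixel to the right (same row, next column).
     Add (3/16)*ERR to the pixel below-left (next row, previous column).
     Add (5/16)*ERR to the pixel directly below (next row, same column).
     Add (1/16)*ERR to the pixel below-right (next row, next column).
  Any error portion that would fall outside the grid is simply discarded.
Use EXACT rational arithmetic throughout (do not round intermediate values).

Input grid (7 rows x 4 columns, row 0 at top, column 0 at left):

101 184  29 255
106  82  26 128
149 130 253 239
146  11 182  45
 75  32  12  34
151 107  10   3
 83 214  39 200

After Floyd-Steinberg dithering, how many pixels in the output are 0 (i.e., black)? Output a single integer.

Answer: 16

Derivation:
(0,0): OLD=101 → NEW=0, ERR=101
(0,1): OLD=3651/16 → NEW=255, ERR=-429/16
(0,2): OLD=4421/256 → NEW=0, ERR=4421/256
(0,3): OLD=1075427/4096 → NEW=255, ERR=30947/4096
(1,0): OLD=33929/256 → NEW=255, ERR=-31351/256
(1,1): OLD=60607/2048 → NEW=0, ERR=60607/2048
(1,2): OLD=2889131/65536 → NEW=0, ERR=2889131/65536
(1,3): OLD=158049181/1048576 → NEW=255, ERR=-109337699/1048576
(2,0): OLD=3810213/32768 → NEW=0, ERR=3810213/32768
(2,1): OLD=199996519/1048576 → NEW=255, ERR=-67390361/1048576
(2,2): OLD=463381411/2097152 → NEW=255, ERR=-71392349/2097152
(2,3): OLD=6518838007/33554432 → NEW=255, ERR=-2037542153/33554432
(3,0): OLD=2856936533/16777216 → NEW=255, ERR=-1421253547/16777216
(3,1): OLD=-12149801013/268435456 → NEW=0, ERR=-12149801013/268435456
(3,2): OLD=584791393333/4294967296 → NEW=255, ERR=-510425267147/4294967296
(3,3): OLD=-1930838925581/68719476736 → NEW=0, ERR=-1930838925581/68719476736
(4,0): OLD=171972860401/4294967296 → NEW=0, ERR=171972860401/4294967296
(4,1): OLD=267866243923/34359738368 → NEW=0, ERR=267866243923/34359738368
(4,2): OLD=-32792620259597/1099511627776 → NEW=0, ERR=-32792620259597/1099511627776
(4,3): OLD=83450001256853/17592186044416 → NEW=0, ERR=83450001256853/17592186044416
(5,0): OLD=90695641044897/549755813888 → NEW=255, ERR=-49492091496543/549755813888
(5,1): OLD=1177980416312455/17592186044416 → NEW=0, ERR=1177980416312455/17592186044416
(5,2): OLD=275771893162035/8796093022208 → NEW=0, ERR=275771893162035/8796093022208
(5,3): OLD=4597799516531171/281474976710656 → NEW=0, ERR=4597799516531171/281474976710656
(6,0): OLD=18977629676474933/281474976710656 → NEW=0, ERR=18977629676474933/281474976710656
(6,1): OLD=1191986312194932419/4503599627370496 → NEW=255, ERR=43568407215455939/4503599627370496
(6,2): OLD=4343458427851675365/72057594037927936 → NEW=0, ERR=4343458427851675365/72057594037927936
(6,3): OLD=269132816646274412355/1152921504606846976 → NEW=255, ERR=-24862167028471566525/1152921504606846976
Output grid:
  Row 0: .#.#  (2 black, running=2)
  Row 1: #..#  (2 black, running=4)
  Row 2: .###  (1 black, running=5)
  Row 3: #.#.  (2 black, running=7)
  Row 4: ....  (4 black, running=11)
  Row 5: #...  (3 black, running=14)
  Row 6: .#.#  (2 black, running=16)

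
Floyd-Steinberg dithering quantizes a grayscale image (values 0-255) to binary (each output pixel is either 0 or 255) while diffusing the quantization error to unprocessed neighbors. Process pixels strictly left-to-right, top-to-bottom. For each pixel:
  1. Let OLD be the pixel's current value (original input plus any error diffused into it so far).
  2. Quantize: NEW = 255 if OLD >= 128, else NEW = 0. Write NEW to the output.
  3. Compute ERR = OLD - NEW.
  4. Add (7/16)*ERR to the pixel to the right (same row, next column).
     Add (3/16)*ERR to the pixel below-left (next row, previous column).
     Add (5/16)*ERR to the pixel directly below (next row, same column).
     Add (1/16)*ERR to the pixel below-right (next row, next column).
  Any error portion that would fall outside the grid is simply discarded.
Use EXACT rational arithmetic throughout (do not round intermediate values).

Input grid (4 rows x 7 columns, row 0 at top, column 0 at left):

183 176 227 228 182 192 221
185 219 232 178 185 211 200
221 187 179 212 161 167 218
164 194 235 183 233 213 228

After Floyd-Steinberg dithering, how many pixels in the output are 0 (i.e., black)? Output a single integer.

(0,0): OLD=183 → NEW=255, ERR=-72
(0,1): OLD=289/2 → NEW=255, ERR=-221/2
(0,2): OLD=5717/32 → NEW=255, ERR=-2443/32
(0,3): OLD=99635/512 → NEW=255, ERR=-30925/512
(0,4): OLD=1274469/8192 → NEW=255, ERR=-814491/8192
(0,5): OLD=19464387/131072 → NEW=255, ERR=-13958973/131072
(0,6): OLD=365757781/2097152 → NEW=255, ERR=-169015979/2097152
(1,0): OLD=4537/32 → NEW=255, ERR=-3623/32
(1,1): OLD=29727/256 → NEW=0, ERR=29727/256
(1,2): OLD=1971931/8192 → NEW=255, ERR=-117029/8192
(1,3): OLD=4242183/32768 → NEW=255, ERR=-4113657/32768
(1,4): OLD=157837725/2097152 → NEW=0, ERR=157837725/2097152
(1,5): OLD=3176286877/16777216 → NEW=255, ERR=-1101903203/16777216
(1,6): OLD=37426381075/268435456 → NEW=255, ERR=-31024660205/268435456
(2,0): OLD=849477/4096 → NEW=255, ERR=-195003/4096
(2,1): OLD=25258167/131072 → NEW=255, ERR=-8165193/131072
(2,2): OLD=274727877/2097152 → NEW=255, ERR=-260045883/2097152
(2,3): OLD=2210200957/16777216 → NEW=255, ERR=-2067989123/16777216
(2,4): OLD=14821895781/134217728 → NEW=0, ERR=14821895781/134217728
(2,5): OLD=763743071311/4294967296 → NEW=255, ERR=-331473589169/4294967296
(2,6): OLD=9896470767897/68719476736 → NEW=255, ERR=-7626995799783/68719476736
(3,0): OLD=288236869/2097152 → NEW=255, ERR=-246536891/2097152
(3,1): OLD=1625303473/16777216 → NEW=0, ERR=1625303473/16777216
(3,2): OLD=28404254539/134217728 → NEW=255, ERR=-5821266101/134217728
(3,3): OLD=74335957697/536870912 → NEW=255, ERR=-62566124863/536870912
(3,4): OLD=13355612429125/68719476736 → NEW=255, ERR=-4167854138555/68719476736
(3,5): OLD=81605466926703/549755813888 → NEW=255, ERR=-58582265614737/549755813888
(3,6): OLD=1247924898355313/8796093022208 → NEW=255, ERR=-995078822307727/8796093022208
Output grid:
  Row 0: #######  (0 black, running=0)
  Row 1: #.##.##  (2 black, running=2)
  Row 2: ####.##  (1 black, running=3)
  Row 3: #.#####  (1 black, running=4)

Answer: 4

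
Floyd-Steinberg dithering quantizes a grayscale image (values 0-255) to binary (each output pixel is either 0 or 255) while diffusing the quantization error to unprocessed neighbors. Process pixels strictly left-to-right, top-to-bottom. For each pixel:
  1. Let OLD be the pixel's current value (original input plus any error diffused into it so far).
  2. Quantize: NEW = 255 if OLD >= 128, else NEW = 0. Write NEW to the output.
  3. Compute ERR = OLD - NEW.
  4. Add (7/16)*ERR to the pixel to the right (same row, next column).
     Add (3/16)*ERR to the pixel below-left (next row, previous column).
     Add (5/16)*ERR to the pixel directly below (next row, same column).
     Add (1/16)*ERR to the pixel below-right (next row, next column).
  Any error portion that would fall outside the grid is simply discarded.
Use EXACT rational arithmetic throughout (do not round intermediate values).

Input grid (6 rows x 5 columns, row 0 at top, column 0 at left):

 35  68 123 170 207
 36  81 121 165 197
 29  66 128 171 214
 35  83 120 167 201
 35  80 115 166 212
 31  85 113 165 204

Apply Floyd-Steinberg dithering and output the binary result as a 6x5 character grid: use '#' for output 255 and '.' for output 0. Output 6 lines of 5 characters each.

(0,0): OLD=35 → NEW=0, ERR=35
(0,1): OLD=1333/16 → NEW=0, ERR=1333/16
(0,2): OLD=40819/256 → NEW=255, ERR=-24461/256
(0,3): OLD=525093/4096 → NEW=255, ERR=-519387/4096
(0,4): OLD=9930243/65536 → NEW=255, ERR=-6781437/65536
(1,0): OLD=16015/256 → NEW=0, ERR=16015/256
(1,1): OLD=243049/2048 → NEW=0, ERR=243049/2048
(1,2): OLD=8158749/65536 → NEW=0, ERR=8158749/65536
(1,3): OLD=40492249/262144 → NEW=255, ERR=-26354471/262144
(1,4): OLD=472927083/4194304 → NEW=0, ERR=472927083/4194304
(2,0): OLD=2320019/32768 → NEW=0, ERR=2320019/32768
(2,1): OLD=169150209/1048576 → NEW=255, ERR=-98236671/1048576
(2,2): OLD=1920714307/16777216 → NEW=0, ERR=1920714307/16777216
(2,3): OLD=58677797145/268435456 → NEW=255, ERR=-9773244135/268435456
(2,4): OLD=975059980655/4294967296 → NEW=255, ERR=-120156679825/4294967296
(3,0): OLD=663695587/16777216 → NEW=0, ERR=663695587/16777216
(3,1): OLD=13008535463/134217728 → NEW=0, ERR=13008535463/134217728
(3,2): OLD=796704396381/4294967296 → NEW=255, ERR=-298512264099/4294967296
(3,3): OLD=1091992507317/8589934592 → NEW=0, ERR=1091992507317/8589934592
(3,4): OLD=33754866588521/137438953472 → NEW=255, ERR=-1292066546839/137438953472
(4,0): OLD=140735357549/2147483648 → NEW=0, ERR=140735357549/2147483648
(4,1): OLD=8823588096621/68719476736 → NEW=255, ERR=-8699878471059/68719476736
(4,2): OLD=74531897101571/1099511627776 → NEW=0, ERR=74531897101571/1099511627776
(4,3): OLD=4033472631033453/17592186044416 → NEW=255, ERR=-452534810292627/17592186044416
(4,4): OLD=57914429455618939/281474976710656 → NEW=255, ERR=-13861689605598341/281474976710656
(5,0): OLD=30502882255719/1099511627776 → NEW=0, ERR=30502882255719/1099511627776
(5,1): OLD=654258953125237/8796093022208 → NEW=0, ERR=654258953125237/8796093022208
(5,2): OLD=43344076160714141/281474976710656 → NEW=255, ERR=-28432042900503139/281474976710656
(5,3): OLD=121340487557601715/1125899906842624 → NEW=0, ERR=121340487557601715/1125899906842624
(5,4): OLD=4218124688866841793/18014398509481984 → NEW=255, ERR=-375546931051064127/18014398509481984
Row 0: ..###
Row 1: ...#.
Row 2: .#.##
Row 3: ..#.#
Row 4: .#.##
Row 5: ..#.#

Answer: ..###
...#.
.#.##
..#.#
.#.##
..#.#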